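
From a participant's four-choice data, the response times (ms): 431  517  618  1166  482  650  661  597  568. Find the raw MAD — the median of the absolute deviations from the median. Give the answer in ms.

Sorted: 431, 482, 517, 568, 597, 618, 650, 661, 1166 → median = 597
|x − 597|: 166, 80, 21, 569, 115, 53, 64, 0, 29
Sorted deviations: 0, 21, 29, 53, 64, 80, 115, 166, 569 → MAD = 64

64 ms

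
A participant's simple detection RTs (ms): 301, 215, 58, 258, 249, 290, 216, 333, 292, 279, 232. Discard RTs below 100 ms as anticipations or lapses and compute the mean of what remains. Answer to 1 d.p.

Excluded: 58
Retained (n=10): Σ = 2665
Mean = 2665/10 = 266.5000

266.5 ms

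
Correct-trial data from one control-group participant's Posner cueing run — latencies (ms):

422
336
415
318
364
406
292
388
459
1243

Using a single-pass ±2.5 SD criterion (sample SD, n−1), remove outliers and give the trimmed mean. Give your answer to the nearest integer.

n = 10, ΣRT = 4643, M = 464.300
Σ(x−M)² = 697454.10; s = √(697454.10/9) = 278.379
Cutoffs: 464.300 ± 2.5·278.379 → [-231.6, 1160.2]
Outside: 1243 → excluded.
Retained (n=9): Σ = 3400, mean = 3400/9 = 377.778

378 ms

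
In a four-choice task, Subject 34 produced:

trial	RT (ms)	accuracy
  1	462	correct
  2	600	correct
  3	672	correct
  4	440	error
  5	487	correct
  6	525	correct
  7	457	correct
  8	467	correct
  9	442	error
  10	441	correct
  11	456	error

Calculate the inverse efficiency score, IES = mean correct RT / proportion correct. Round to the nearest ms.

707 ms

Correct trials (n=8): 462, 600, 672, 487, 525, 457, 467, 441
Mean correct RT = 4111/8 = 513.8750 ms
Proportion correct = 8/11
IES = 513.8750 / (8/11) = 706.578 ms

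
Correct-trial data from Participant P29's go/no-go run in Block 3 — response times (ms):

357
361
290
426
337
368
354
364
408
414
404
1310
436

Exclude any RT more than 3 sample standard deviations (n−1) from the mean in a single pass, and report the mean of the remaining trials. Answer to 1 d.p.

376.6 ms

n = 13, ΣRT = 5829, M = 448.385
Σ(x−M)² = 823789.08; s = √(823789.08/12) = 262.010
Cutoffs: 448.385 ± 3·262.010 → [-337.6, 1234.4]
Outside: 1310 → excluded.
Retained (n=12): Σ = 4519, mean = 4519/12 = 376.583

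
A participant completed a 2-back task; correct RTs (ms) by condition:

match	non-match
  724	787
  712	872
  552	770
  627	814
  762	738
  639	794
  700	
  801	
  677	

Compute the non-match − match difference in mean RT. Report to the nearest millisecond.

M(match) = 6194/9 = 688.222
M(non-match) = 4775/6 = 795.833
Difference = 795.833 − 688.222 = 107.611 ms

108 ms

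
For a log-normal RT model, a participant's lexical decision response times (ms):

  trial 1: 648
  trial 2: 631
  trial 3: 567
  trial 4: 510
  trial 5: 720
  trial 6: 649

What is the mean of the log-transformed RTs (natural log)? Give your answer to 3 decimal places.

ln(RT): 6.4739, 6.4473, 6.3404, 6.2344, 6.5793, 6.4754
Σ ln(RT) = 38.5507
Mean = 38.5507/6 = 6.42511

6.425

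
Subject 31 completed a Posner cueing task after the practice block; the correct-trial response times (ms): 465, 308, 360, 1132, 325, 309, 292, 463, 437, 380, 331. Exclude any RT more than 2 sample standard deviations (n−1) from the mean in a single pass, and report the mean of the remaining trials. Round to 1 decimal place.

367.0 ms

n = 11, ΣRT = 4802, M = 436.545
Σ(x−M)² = 571490.73; s = √(571490.73/10) = 239.059
Cutoffs: 436.545 ± 2·239.059 → [-41.6, 914.7]
Outside: 1132 → excluded.
Retained (n=10): Σ = 3670, mean = 3670/10 = 367.000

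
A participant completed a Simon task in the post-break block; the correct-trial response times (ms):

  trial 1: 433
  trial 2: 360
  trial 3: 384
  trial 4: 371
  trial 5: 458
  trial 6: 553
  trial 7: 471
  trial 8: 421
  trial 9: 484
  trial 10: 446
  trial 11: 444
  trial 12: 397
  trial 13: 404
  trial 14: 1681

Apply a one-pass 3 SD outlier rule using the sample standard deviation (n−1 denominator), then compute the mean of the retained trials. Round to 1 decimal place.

n = 14, ΣRT = 7307, M = 521.929
Σ(x−M)² = 1480002.93; s = √(1480002.93/13) = 337.411
Cutoffs: 521.929 ± 3·337.411 → [-490.3, 1534.2]
Outside: 1681 → excluded.
Retained (n=13): Σ = 5626, mean = 5626/13 = 432.769

432.8 ms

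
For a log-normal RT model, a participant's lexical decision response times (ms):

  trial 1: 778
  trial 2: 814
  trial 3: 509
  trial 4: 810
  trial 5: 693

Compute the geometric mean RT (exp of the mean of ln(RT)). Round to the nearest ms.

ln(RT): 6.6567, 6.7020, 6.2324, 6.6970, 6.5410
Mean ln(RT) = 32.8292/5 = 6.56584
Geometric mean = exp(6.56584) = 710.41 ms

710 ms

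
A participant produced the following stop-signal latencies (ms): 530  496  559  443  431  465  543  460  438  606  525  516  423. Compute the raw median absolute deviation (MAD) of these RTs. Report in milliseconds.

Sorted: 423, 431, 438, 443, 460, 465, 496, 516, 525, 530, 543, 559, 606 → median = 496
|x − 496|: 34, 0, 63, 53, 65, 31, 47, 36, 58, 110, 29, 20, 73
Sorted deviations: 0, 20, 29, 31, 34, 36, 47, 53, 58, 63, 65, 73, 110 → MAD = 47

47 ms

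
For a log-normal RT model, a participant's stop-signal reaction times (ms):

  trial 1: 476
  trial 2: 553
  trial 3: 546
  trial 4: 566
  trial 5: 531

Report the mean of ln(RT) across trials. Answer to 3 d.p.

ln(RT): 6.1654, 6.3154, 6.3026, 6.3386, 6.2748
Σ ln(RT) = 31.3968
Mean = 31.3968/5 = 6.27935

6.279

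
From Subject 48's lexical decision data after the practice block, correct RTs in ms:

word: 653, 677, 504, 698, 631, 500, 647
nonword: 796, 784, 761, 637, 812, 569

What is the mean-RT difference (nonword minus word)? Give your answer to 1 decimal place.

110.8 ms

M(word) = 4310/7 = 615.714
M(nonword) = 4359/6 = 726.500
Difference = 726.500 − 615.714 = 110.786 ms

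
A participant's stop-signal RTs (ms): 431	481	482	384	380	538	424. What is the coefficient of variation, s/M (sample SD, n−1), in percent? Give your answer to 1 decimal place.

12.9%

n = 7, Σ = 3120, M = 445.7143
Σ(x−M)² = 19893.429; s = √(19893.429/6) = 57.5810
CV = 57.5810 / 445.7143 = 0.12919 = 12.919%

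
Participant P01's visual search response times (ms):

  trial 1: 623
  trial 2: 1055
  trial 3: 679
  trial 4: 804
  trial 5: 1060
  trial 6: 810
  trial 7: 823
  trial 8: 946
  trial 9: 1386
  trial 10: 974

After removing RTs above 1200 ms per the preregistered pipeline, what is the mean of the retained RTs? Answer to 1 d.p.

Excluded: 1386
Retained (n=9): Σ = 7774
Mean = 7774/9 = 863.7778

863.8 ms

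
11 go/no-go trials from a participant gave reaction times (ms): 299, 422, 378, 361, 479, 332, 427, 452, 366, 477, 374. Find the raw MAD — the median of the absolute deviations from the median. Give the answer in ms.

46 ms

Sorted: 299, 332, 361, 366, 374, 378, 422, 427, 452, 477, 479 → median = 378
|x − 378|: 79, 44, 0, 17, 101, 46, 49, 74, 12, 99, 4
Sorted deviations: 0, 4, 12, 17, 44, 46, 49, 74, 79, 99, 101 → MAD = 46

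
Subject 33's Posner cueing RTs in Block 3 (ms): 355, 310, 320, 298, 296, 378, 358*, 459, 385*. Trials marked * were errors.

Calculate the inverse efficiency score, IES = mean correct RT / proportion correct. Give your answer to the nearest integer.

Correct trials (n=7): 355, 310, 320, 298, 296, 378, 459
Mean correct RT = 2416/7 = 345.1429 ms
Proportion correct = 7/9
IES = 345.1429 / (7/9) = 443.755 ms

444 ms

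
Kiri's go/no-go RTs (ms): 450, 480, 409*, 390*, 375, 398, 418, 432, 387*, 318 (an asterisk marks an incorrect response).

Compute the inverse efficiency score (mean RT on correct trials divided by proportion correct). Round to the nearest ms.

Correct trials (n=7): 450, 480, 375, 398, 418, 432, 318
Mean correct RT = 2871/7 = 410.1429 ms
Proportion correct = 7/10
IES = 410.1429 / (7/10) = 585.918 ms

586 ms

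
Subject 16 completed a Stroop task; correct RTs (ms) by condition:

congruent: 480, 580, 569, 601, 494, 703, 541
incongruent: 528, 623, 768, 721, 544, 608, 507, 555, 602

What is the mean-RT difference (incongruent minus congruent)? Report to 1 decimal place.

39.4 ms

M(congruent) = 3968/7 = 566.857
M(incongruent) = 5456/9 = 606.222
Difference = 606.222 − 566.857 = 39.365 ms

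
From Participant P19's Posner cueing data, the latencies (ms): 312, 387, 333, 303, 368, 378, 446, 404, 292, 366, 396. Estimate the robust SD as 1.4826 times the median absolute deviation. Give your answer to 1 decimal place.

Sorted: 292, 303, 312, 333, 366, 368, 378, 387, 396, 404, 446 → median = 368
|x − 368| sorted: 0, 2, 10, 19, 28, 35, 36, 56, 65, 76, 78 → MAD = 35
Robust SD ≈ 1.4826 × 35 = 51.891

51.9 ms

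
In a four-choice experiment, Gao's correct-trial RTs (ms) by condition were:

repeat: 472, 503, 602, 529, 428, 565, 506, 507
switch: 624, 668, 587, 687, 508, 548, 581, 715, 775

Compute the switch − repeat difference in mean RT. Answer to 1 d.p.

118.6 ms

M(repeat) = 4112/8 = 514.000
M(switch) = 5693/9 = 632.556
Difference = 632.556 − 514.000 = 118.556 ms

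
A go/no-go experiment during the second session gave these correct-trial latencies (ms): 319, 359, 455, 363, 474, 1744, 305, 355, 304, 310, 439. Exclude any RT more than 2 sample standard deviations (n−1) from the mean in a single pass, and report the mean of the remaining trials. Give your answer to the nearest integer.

368 ms

n = 11, ΣRT = 5427, M = 493.364
Σ(x−M)² = 1758450.55; s = √(1758450.55/10) = 419.339
Cutoffs: 493.364 ± 2·419.339 → [-345.3, 1332.0]
Outside: 1744 → excluded.
Retained (n=10): Σ = 3683, mean = 3683/10 = 368.300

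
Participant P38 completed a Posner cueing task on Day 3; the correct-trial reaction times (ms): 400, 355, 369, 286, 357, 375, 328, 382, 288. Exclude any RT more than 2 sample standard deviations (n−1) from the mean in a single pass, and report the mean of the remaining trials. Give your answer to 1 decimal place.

n = 9, ΣRT = 3140, M = 348.889
Σ(x−M)² = 12996.89; s = √(12996.89/8) = 40.306
Cutoffs: 348.889 ± 2·40.306 → [268.3, 429.5]
No RTs fall outside the cutoffs; all 9 retained. Mean = 3140/9 = 348.889

348.9 ms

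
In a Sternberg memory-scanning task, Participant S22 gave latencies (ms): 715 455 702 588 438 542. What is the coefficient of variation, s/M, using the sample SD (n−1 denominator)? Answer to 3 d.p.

n = 6, Σ = 3440, M = 573.3333
Σ(x−M)² = 70139.333; s = √(70139.333/5) = 118.4393
CV = 118.4393 / 573.3333 = 0.20658

0.207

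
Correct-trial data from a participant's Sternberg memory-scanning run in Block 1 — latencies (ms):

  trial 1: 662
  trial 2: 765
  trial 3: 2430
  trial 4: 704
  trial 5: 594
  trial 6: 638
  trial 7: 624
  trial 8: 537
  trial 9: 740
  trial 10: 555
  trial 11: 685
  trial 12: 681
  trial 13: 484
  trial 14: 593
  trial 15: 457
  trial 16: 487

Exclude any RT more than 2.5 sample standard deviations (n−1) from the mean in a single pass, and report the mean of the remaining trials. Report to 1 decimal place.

613.7 ms

n = 16, ΣRT = 11636, M = 727.250
Σ(x−M)² = 3219863.00; s = √(3219863.00/15) = 463.311
Cutoffs: 727.250 ± 2.5·463.311 → [-431.0, 1885.5]
Outside: 2430 → excluded.
Retained (n=15): Σ = 9206, mean = 9206/15 = 613.733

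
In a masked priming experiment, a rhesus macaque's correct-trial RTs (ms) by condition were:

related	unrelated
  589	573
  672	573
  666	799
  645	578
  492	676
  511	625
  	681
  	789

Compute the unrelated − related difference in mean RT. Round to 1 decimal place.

65.9 ms

M(related) = 3575/6 = 595.833
M(unrelated) = 5294/8 = 661.750
Difference = 661.750 − 595.833 = 65.917 ms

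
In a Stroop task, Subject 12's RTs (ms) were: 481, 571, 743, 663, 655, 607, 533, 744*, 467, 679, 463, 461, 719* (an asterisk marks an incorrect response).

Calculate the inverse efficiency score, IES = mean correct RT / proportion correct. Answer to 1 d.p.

679.3 ms

Correct trials (n=11): 481, 571, 743, 663, 655, 607, 533, 467, 679, 463, 461
Mean correct RT = 6323/11 = 574.8182 ms
Proportion correct = 11/13
IES = 574.8182 / (11/13) = 679.331 ms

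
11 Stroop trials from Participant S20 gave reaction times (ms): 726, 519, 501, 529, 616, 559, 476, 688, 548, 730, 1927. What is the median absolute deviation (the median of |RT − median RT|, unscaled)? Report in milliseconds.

58 ms

Sorted: 476, 501, 519, 529, 548, 559, 616, 688, 726, 730, 1927 → median = 559
|x − 559|: 167, 40, 58, 30, 57, 0, 83, 129, 11, 171, 1368
Sorted deviations: 0, 11, 30, 40, 57, 58, 83, 129, 167, 171, 1368 → MAD = 58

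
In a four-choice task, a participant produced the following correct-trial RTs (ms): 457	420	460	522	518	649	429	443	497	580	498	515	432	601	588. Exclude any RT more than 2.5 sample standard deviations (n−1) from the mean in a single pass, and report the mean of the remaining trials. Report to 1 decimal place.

n = 15, ΣRT = 7609, M = 507.267
Σ(x−M)² = 69562.93; s = √(69562.93/14) = 70.490
Cutoffs: 507.267 ± 2.5·70.490 → [331.0, 683.5]
No RTs fall outside the cutoffs; all 15 retained. Mean = 7609/15 = 507.267

507.3 ms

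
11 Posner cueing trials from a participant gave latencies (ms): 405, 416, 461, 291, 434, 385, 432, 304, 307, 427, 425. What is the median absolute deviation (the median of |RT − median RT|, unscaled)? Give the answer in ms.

18 ms

Sorted: 291, 304, 307, 385, 405, 416, 425, 427, 432, 434, 461 → median = 416
|x − 416|: 11, 0, 45, 125, 18, 31, 16, 112, 109, 11, 9
Sorted deviations: 0, 9, 11, 11, 16, 18, 31, 45, 109, 112, 125 → MAD = 18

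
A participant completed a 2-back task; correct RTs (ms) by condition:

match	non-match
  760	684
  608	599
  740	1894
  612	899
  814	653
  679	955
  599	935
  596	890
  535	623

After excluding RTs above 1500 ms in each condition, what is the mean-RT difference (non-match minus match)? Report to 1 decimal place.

non-match: exclude 1894
M(match) = 5943/9 = 660.333
M(non-match) = 6238/8 = 779.750
Difference = 779.750 − 660.333 = 119.417 ms

119.4 ms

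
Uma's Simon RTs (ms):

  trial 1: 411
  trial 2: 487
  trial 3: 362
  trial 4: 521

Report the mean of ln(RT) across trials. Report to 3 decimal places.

ln(RT): 6.0186, 6.1883, 5.8916, 6.2558
Σ ln(RT) = 24.3543
Mean = 24.3543/4 = 6.08856

6.089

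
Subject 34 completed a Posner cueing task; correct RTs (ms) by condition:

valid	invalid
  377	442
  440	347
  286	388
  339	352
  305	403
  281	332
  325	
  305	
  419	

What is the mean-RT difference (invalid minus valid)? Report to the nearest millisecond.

35 ms

M(valid) = 3077/9 = 341.889
M(invalid) = 2264/6 = 377.333
Difference = 377.333 − 341.889 = 35.444 ms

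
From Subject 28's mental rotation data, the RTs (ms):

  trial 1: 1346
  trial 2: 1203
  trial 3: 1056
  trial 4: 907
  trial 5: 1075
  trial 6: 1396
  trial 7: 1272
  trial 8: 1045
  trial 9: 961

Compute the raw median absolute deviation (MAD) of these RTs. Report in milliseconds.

128 ms

Sorted: 907, 961, 1045, 1056, 1075, 1203, 1272, 1346, 1396 → median = 1075
|x − 1075|: 271, 128, 19, 168, 0, 321, 197, 30, 114
Sorted deviations: 0, 19, 30, 114, 128, 168, 197, 271, 321 → MAD = 128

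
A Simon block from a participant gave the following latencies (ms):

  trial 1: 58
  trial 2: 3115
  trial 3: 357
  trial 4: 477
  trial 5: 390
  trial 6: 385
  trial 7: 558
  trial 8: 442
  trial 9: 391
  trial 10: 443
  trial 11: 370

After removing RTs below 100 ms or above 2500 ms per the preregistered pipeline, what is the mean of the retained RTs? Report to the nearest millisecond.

424 ms

Excluded: 58, 3115
Retained (n=9): Σ = 3813
Mean = 3813/9 = 423.6667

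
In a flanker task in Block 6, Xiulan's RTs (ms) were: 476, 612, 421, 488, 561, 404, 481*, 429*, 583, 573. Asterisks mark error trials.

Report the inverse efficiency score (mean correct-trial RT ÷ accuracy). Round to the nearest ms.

Correct trials (n=8): 476, 612, 421, 488, 561, 404, 583, 573
Mean correct RT = 4118/8 = 514.7500 ms
Proportion correct = 8/10
IES = 514.7500 / (8/10) = 643.438 ms

643 ms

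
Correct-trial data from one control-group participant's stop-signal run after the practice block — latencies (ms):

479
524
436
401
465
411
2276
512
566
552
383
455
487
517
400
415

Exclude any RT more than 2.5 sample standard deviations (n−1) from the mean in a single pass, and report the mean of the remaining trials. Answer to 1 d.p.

466.9 ms

n = 16, ΣRT = 9279, M = 579.938
Σ(x−M)² = 3116596.94; s = √(3116596.94/15) = 455.821
Cutoffs: 579.938 ± 2.5·455.821 → [-559.6, 1719.5]
Outside: 2276 → excluded.
Retained (n=15): Σ = 7003, mean = 7003/15 = 466.867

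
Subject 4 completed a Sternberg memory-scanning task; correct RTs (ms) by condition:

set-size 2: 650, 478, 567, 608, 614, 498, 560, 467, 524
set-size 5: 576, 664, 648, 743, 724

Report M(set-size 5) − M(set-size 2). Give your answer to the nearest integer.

119 ms

M(set-size 2) = 4966/9 = 551.778
M(set-size 5) = 3355/5 = 671.000
Difference = 671.000 − 551.778 = 119.222 ms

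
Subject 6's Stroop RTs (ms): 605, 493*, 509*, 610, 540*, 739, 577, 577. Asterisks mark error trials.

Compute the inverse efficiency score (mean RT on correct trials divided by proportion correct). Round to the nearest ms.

Correct trials (n=5): 605, 610, 739, 577, 577
Mean correct RT = 3108/5 = 621.6000 ms
Proportion correct = 5/8
IES = 621.6000 / (5/8) = 994.560 ms

995 ms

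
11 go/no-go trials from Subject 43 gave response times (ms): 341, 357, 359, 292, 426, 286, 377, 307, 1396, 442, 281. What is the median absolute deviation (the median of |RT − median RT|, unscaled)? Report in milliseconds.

65 ms

Sorted: 281, 286, 292, 307, 341, 357, 359, 377, 426, 442, 1396 → median = 357
|x − 357|: 16, 0, 2, 65, 69, 71, 20, 50, 1039, 85, 76
Sorted deviations: 0, 2, 16, 20, 50, 65, 69, 71, 76, 85, 1039 → MAD = 65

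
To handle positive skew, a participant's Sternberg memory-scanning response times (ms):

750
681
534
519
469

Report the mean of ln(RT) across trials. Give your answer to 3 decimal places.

ln(RT): 6.6201, 6.5236, 6.2804, 6.2519, 6.1506
Σ ln(RT) = 31.8265
Mean = 31.8265/5 = 6.36531

6.365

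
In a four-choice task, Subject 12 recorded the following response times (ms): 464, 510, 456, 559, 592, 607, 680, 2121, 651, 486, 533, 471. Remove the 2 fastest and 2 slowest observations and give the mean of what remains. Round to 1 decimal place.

551.1 ms

Sorted: 456, 464, 471, 486, 510, 533, 559, 592, 607, 651, 680, 2121
Drop lowest 2 (456, 464) and highest 2 (680, 2121)
Remaining (n=8): Σ = 4409, mean = 4409/8 = 551.125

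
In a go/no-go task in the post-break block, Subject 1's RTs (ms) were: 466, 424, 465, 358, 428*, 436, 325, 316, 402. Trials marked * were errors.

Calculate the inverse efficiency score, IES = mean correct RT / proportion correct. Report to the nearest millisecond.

449 ms

Correct trials (n=8): 466, 424, 465, 358, 436, 325, 316, 402
Mean correct RT = 3192/8 = 399.0000 ms
Proportion correct = 8/9
IES = 399.0000 / (8/9) = 448.875 ms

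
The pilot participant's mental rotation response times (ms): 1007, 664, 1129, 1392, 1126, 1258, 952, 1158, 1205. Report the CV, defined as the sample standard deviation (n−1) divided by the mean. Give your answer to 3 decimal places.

0.189

n = 9, Σ = 9891, M = 1099.0000
Σ(x−M)² = 346774.000; s = √(346774.000/8) = 208.1988
CV = 208.1988 / 1099.0000 = 0.18944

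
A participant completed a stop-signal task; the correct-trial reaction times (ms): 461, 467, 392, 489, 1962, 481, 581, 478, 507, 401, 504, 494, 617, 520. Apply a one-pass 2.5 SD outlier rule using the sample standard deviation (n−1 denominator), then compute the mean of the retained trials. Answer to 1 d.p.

n = 14, ΣRT = 8354, M = 596.714
Σ(x−M)² = 2052284.86; s = √(2052284.86/13) = 397.326
Cutoffs: 596.714 ± 2.5·397.326 → [-396.6, 1590.0]
Outside: 1962 → excluded.
Retained (n=13): Σ = 6392, mean = 6392/13 = 491.692

491.7 ms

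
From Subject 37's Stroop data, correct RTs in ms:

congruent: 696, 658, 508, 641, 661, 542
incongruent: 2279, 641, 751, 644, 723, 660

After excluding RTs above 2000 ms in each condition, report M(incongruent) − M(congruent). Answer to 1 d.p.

incongruent: exclude 2279
M(congruent) = 3706/6 = 617.667
M(incongruent) = 3419/5 = 683.800
Difference = 683.800 − 617.667 = 66.133 ms

66.1 ms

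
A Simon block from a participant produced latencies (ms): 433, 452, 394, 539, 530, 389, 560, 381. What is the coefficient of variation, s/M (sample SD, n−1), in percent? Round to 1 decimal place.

15.9%

n = 8, Σ = 3678, M = 459.7500
Σ(x−M)² = 37571.500; s = √(37571.500/7) = 73.2622
CV = 73.2622 / 459.7500 = 0.15935 = 15.935%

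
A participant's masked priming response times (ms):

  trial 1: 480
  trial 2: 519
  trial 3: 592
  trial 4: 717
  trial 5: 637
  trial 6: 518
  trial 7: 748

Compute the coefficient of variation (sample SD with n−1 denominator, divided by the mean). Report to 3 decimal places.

0.173

n = 7, Σ = 4211, M = 601.5714
Σ(x−M)² = 64693.714; s = √(64693.714/6) = 103.8378
CV = 103.8378 / 601.5714 = 0.17261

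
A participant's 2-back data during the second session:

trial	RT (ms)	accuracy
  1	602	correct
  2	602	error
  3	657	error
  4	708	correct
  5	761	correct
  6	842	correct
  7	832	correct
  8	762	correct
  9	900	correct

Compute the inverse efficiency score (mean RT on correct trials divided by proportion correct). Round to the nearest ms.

993 ms

Correct trials (n=7): 602, 708, 761, 842, 832, 762, 900
Mean correct RT = 5407/7 = 772.4286 ms
Proportion correct = 7/9
IES = 772.4286 / (7/9) = 993.122 ms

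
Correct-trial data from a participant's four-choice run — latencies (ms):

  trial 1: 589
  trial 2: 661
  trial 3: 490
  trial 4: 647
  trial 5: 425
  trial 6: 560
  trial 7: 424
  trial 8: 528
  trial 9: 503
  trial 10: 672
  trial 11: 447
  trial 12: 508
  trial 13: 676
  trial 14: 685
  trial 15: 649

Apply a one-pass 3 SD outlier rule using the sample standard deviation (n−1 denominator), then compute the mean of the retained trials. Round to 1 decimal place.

n = 15, ΣRT = 8464, M = 564.267
Σ(x−M)² = 129250.93; s = √(129250.93/14) = 96.084
Cutoffs: 564.267 ± 3·96.084 → [276.0, 852.5]
No RTs fall outside the cutoffs; all 15 retained. Mean = 8464/15 = 564.267

564.3 ms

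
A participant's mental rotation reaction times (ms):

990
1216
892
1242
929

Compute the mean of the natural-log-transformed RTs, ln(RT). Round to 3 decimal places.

ln(RT): 6.8977, 7.1033, 6.7935, 7.1245, 6.8341
Σ ln(RT) = 34.7531
Mean = 34.7531/5 = 6.95062

6.951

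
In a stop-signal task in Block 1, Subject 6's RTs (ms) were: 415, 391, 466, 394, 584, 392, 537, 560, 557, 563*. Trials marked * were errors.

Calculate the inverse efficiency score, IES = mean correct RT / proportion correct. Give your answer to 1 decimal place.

530.4 ms

Correct trials (n=9): 415, 391, 466, 394, 584, 392, 537, 560, 557
Mean correct RT = 4296/9 = 477.3333 ms
Proportion correct = 9/10
IES = 477.3333 / (9/10) = 530.370 ms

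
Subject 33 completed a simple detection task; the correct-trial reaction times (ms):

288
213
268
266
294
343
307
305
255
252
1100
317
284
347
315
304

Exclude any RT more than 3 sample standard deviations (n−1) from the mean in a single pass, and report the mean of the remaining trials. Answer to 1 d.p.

n = 16, ΣRT = 5458, M = 341.125
Σ(x−M)² = 632115.75; s = √(632115.75/15) = 205.283
Cutoffs: 341.125 ± 3·205.283 → [-274.7, 957.0]
Outside: 1100 → excluded.
Retained (n=15): Σ = 4358, mean = 4358/15 = 290.533

290.5 ms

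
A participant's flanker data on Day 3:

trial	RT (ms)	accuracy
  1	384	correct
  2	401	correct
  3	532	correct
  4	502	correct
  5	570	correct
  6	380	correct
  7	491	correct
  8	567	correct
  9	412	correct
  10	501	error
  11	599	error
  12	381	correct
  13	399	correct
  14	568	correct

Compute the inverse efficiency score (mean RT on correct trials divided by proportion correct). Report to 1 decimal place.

Correct trials (n=12): 384, 401, 532, 502, 570, 380, 491, 567, 412, 381, 399, 568
Mean correct RT = 5587/12 = 465.5833 ms
Proportion correct = 12/14
IES = 465.5833 / (12/14) = 543.181 ms

543.2 ms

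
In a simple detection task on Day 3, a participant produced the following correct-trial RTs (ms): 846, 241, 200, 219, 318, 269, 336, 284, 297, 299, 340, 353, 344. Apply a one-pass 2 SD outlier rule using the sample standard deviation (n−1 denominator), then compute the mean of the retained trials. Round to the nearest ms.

n = 13, ΣRT = 4346, M = 334.308
Σ(x−M)² = 312048.77; s = √(312048.77/12) = 161.258
Cutoffs: 334.308 ± 2·161.258 → [11.8, 656.8]
Outside: 846 → excluded.
Retained (n=12): Σ = 3500, mean = 3500/12 = 291.667

292 ms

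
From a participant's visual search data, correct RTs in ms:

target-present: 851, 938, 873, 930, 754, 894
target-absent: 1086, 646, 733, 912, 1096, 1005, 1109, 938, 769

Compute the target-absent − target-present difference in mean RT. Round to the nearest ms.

48 ms

M(target-present) = 5240/6 = 873.333
M(target-absent) = 8294/9 = 921.556
Difference = 921.556 − 873.333 = 48.222 ms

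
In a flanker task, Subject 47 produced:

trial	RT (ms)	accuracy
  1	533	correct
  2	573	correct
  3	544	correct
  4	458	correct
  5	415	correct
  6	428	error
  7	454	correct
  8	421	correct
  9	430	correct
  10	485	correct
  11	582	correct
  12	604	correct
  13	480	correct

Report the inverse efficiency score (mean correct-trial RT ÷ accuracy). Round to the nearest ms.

540 ms

Correct trials (n=12): 533, 573, 544, 458, 415, 454, 421, 430, 485, 582, 604, 480
Mean correct RT = 5979/12 = 498.2500 ms
Proportion correct = 12/13
IES = 498.2500 / (12/13) = 539.771 ms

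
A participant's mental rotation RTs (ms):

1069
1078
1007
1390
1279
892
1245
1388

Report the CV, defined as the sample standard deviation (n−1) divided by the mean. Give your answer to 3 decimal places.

0.157

n = 8, Σ = 9348, M = 1168.5000
Σ(x−M)² = 235930.000; s = √(235930.000/7) = 183.5873
CV = 183.5873 / 1168.5000 = 0.15711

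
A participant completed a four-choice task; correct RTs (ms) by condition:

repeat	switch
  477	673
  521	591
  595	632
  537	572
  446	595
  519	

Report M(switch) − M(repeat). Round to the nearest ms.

97 ms

M(repeat) = 3095/6 = 515.833
M(switch) = 3063/5 = 612.600
Difference = 612.600 − 515.833 = 96.767 ms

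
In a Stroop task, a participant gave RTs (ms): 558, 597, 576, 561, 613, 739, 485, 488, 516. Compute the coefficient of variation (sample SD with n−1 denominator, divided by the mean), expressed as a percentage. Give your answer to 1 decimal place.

n = 9, Σ = 5133, M = 570.3333
Σ(x−M)² = 48264.000; s = √(48264.000/8) = 77.6724
CV = 77.6724 / 570.3333 = 0.13619 = 13.619%

13.6%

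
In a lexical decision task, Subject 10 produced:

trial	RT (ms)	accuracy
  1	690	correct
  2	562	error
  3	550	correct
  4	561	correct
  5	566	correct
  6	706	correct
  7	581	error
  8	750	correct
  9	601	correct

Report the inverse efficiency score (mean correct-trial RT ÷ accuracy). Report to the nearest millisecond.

813 ms

Correct trials (n=7): 690, 550, 561, 566, 706, 750, 601
Mean correct RT = 4424/7 = 632.0000 ms
Proportion correct = 7/9
IES = 632.0000 / (7/9) = 812.571 ms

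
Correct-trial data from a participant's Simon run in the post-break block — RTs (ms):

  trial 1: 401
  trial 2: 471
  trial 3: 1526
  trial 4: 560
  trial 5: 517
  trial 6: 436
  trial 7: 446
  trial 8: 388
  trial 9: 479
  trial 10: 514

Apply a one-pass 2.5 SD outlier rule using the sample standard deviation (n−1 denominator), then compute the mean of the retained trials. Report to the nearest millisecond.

n = 10, ΣRT = 5738, M = 573.800
Σ(x−M)² = 1032935.60; s = √(1032935.60/9) = 338.778
Cutoffs: 573.800 ± 2.5·338.778 → [-273.1, 1420.7]
Outside: 1526 → excluded.
Retained (n=9): Σ = 4212, mean = 4212/9 = 468.000

468 ms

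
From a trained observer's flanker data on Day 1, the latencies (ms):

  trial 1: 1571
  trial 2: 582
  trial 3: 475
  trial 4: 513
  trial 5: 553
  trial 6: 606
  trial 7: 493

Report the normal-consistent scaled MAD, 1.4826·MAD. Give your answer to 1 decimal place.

78.6 ms

Sorted: 475, 493, 513, 553, 582, 606, 1571 → median = 553
|x − 553| sorted: 0, 29, 40, 53, 60, 78, 1018 → MAD = 53
Robust SD ≈ 1.4826 × 53 = 78.578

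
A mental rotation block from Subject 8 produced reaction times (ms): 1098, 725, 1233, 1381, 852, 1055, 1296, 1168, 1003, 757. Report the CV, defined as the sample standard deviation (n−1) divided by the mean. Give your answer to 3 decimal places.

n = 10, Σ = 10568, M = 1056.8000
Σ(x−M)² = 452243.600; s = √(452243.600/9) = 224.1635
CV = 224.1635 / 1056.8000 = 0.21212

0.212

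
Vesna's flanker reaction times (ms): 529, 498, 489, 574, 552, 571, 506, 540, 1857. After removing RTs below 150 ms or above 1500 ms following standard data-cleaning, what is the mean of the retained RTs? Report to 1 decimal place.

532.4 ms

Excluded: 1857
Retained (n=8): Σ = 4259
Mean = 4259/8 = 532.3750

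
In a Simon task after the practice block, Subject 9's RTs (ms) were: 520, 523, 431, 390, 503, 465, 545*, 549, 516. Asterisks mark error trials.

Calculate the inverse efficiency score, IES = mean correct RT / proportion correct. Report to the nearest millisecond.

548 ms

Correct trials (n=8): 520, 523, 431, 390, 503, 465, 549, 516
Mean correct RT = 3897/8 = 487.1250 ms
Proportion correct = 8/9
IES = 487.1250 / (8/9) = 548.016 ms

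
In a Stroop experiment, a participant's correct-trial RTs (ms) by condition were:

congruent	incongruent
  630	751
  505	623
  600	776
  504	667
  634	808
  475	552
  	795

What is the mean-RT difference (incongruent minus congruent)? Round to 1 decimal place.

M(congruent) = 3348/6 = 558.000
M(incongruent) = 4972/7 = 710.286
Difference = 710.286 − 558.000 = 152.286 ms

152.3 ms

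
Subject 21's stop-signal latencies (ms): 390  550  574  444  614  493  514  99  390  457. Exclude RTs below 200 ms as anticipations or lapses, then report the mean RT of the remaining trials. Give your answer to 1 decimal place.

Excluded: 99
Retained (n=9): Σ = 4426
Mean = 4426/9 = 491.7778

491.8 ms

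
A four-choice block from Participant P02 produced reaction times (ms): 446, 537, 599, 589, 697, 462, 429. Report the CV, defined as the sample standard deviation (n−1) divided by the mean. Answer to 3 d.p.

n = 7, Σ = 3759, M = 537.0000
Σ(x−M)² = 57718.000; s = √(57718.000/6) = 98.0799
CV = 98.0799 / 537.0000 = 0.18264

0.183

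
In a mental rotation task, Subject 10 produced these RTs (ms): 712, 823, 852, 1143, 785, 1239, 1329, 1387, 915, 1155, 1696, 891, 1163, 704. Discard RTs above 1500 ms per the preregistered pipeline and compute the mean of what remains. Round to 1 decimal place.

1007.5 ms

Excluded: 1696
Retained (n=13): Σ = 13098
Mean = 13098/13 = 1007.5385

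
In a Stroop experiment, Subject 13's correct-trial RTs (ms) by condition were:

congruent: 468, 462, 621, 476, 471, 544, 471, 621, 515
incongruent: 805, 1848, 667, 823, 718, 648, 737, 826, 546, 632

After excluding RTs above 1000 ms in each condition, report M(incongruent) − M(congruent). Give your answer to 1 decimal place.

194.8 ms

incongruent: exclude 1848
M(congruent) = 4649/9 = 516.556
M(incongruent) = 6402/9 = 711.333
Difference = 711.333 − 516.556 = 194.778 ms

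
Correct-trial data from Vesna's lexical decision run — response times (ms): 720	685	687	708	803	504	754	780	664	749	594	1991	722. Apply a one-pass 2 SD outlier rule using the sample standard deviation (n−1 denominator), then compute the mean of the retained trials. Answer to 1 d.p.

n = 13, ΣRT = 10361, M = 797.000
Σ(x−M)² = 1618980.00; s = √(1618980.00/12) = 367.308
Cutoffs: 797.000 ± 2·367.308 → [62.4, 1531.6]
Outside: 1991 → excluded.
Retained (n=12): Σ = 8370, mean = 8370/12 = 697.500

697.5 ms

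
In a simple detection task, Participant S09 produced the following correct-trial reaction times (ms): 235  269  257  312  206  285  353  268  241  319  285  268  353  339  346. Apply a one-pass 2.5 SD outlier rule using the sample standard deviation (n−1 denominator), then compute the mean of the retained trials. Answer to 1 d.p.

289.1 ms

n = 15, ΣRT = 4336, M = 289.067
Σ(x−M)² = 29816.93; s = √(29816.93/14) = 46.150
Cutoffs: 289.067 ± 2.5·46.150 → [173.7, 404.4]
No RTs fall outside the cutoffs; all 15 retained. Mean = 4336/15 = 289.067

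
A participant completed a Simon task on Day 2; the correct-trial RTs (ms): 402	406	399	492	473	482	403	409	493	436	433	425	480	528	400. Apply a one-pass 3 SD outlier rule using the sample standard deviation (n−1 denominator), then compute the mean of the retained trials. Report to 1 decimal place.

444.1 ms

n = 15, ΣRT = 6661, M = 444.067
Σ(x−M)² = 25962.93; s = √(25962.93/14) = 43.064
Cutoffs: 444.067 ± 3·43.064 → [314.9, 573.3]
No RTs fall outside the cutoffs; all 15 retained. Mean = 6661/15 = 444.067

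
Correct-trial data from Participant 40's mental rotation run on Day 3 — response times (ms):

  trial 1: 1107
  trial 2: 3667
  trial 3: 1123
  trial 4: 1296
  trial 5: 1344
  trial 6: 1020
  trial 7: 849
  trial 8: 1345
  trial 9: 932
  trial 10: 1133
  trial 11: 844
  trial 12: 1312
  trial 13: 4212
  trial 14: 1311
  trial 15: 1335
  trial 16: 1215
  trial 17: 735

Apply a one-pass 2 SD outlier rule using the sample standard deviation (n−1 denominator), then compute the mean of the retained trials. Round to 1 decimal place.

n = 17, ΣRT = 24780, M = 1457.647
Σ(x−M)² = 14713483.88; s = √(14713483.88/16) = 958.954
Cutoffs: 1457.647 ± 2·958.954 → [-460.3, 3375.6]
Outside: 3667, 4212 → excluded.
Retained (n=15): Σ = 16901, mean = 16901/15 = 1126.733

1126.7 ms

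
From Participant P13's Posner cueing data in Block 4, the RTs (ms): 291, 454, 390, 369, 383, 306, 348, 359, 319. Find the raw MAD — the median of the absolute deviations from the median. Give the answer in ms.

Sorted: 291, 306, 319, 348, 359, 369, 383, 390, 454 → median = 359
|x − 359|: 68, 95, 31, 10, 24, 53, 11, 0, 40
Sorted deviations: 0, 10, 11, 24, 31, 40, 53, 68, 95 → MAD = 31

31 ms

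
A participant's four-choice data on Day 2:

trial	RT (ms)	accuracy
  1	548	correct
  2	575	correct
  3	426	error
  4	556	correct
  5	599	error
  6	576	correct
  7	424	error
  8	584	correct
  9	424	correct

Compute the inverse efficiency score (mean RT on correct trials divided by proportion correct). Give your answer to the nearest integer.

816 ms

Correct trials (n=6): 548, 575, 556, 576, 584, 424
Mean correct RT = 3263/6 = 543.8333 ms
Proportion correct = 6/9
IES = 543.8333 / (6/9) = 815.750 ms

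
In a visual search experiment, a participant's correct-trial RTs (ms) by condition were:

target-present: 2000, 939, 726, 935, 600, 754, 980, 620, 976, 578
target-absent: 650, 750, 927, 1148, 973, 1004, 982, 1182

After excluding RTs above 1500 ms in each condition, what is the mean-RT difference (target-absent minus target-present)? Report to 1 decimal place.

162.2 ms

target-present: exclude 2000
M(target-present) = 7108/9 = 789.778
M(target-absent) = 7616/8 = 952.000
Difference = 952.000 − 789.778 = 162.222 ms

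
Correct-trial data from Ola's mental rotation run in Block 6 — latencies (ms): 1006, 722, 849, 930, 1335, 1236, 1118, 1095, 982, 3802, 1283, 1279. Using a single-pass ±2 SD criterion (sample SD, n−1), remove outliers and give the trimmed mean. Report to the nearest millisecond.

1076 ms

n = 12, ΣRT = 15637, M = 1303.083
Σ(x−M)² = 7203034.92; s = √(7203034.92/11) = 809.210
Cutoffs: 1303.083 ± 2·809.210 → [-315.3, 2921.5]
Outside: 3802 → excluded.
Retained (n=11): Σ = 11835, mean = 11835/11 = 1075.909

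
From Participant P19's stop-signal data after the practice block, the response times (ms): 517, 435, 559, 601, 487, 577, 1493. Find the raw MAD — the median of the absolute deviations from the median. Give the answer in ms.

Sorted: 435, 487, 517, 559, 577, 601, 1493 → median = 559
|x − 559|: 42, 124, 0, 42, 72, 18, 934
Sorted deviations: 0, 18, 42, 42, 72, 124, 934 → MAD = 42

42 ms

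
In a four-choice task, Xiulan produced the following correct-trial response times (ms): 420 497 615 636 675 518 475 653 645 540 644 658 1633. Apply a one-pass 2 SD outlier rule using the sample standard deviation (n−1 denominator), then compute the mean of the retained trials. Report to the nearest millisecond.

n = 13, ΣRT = 8609, M = 662.231
Σ(x−M)² = 1102982.31; s = √(1102982.31/12) = 303.175
Cutoffs: 662.231 ± 2·303.175 → [55.9, 1268.6]
Outside: 1633 → excluded.
Retained (n=12): Σ = 6976, mean = 6976/12 = 581.333

581 ms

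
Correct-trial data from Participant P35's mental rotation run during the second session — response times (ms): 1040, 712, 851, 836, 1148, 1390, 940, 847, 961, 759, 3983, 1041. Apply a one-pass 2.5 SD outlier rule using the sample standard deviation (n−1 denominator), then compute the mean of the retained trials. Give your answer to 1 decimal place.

956.8 ms

n = 12, ΣRT = 14508, M = 1209.000
Σ(x−M)² = 8770054.00; s = √(8770054.00/11) = 892.904
Cutoffs: 1209.000 ± 2.5·892.904 → [-1023.3, 3441.3]
Outside: 3983 → excluded.
Retained (n=11): Σ = 10525, mean = 10525/11 = 956.818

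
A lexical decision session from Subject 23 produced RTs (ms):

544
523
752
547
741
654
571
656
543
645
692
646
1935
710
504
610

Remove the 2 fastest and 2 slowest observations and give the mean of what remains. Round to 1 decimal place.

Sorted: 504, 523, 543, 544, 547, 571, 610, 645, 646, 654, 656, 692, 710, 741, 752, 1935
Drop lowest 2 (504, 523) and highest 2 (752, 1935)
Remaining (n=12): Σ = 7559, mean = 7559/12 = 629.917

629.9 ms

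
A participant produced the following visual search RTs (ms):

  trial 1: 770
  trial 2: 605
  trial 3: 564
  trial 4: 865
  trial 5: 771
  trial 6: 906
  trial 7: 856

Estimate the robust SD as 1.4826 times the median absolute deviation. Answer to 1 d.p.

139.4 ms

Sorted: 564, 605, 770, 771, 856, 865, 906 → median = 771
|x − 771| sorted: 0, 1, 85, 94, 135, 166, 207 → MAD = 94
Robust SD ≈ 1.4826 × 94 = 139.364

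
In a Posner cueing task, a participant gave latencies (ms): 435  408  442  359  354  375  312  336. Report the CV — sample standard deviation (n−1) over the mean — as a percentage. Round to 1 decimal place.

n = 8, Σ = 3021, M = 377.6250
Σ(x−M)² = 15309.875; s = √(15309.875/7) = 46.7667
CV = 46.7667 / 377.6250 = 0.12384 = 12.384%

12.4%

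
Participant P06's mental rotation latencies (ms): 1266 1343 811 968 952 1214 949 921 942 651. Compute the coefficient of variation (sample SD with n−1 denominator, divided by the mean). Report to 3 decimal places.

0.212

n = 10, Σ = 10017, M = 1001.7000
Σ(x−M)² = 407228.100; s = √(407228.100/9) = 212.7148
CV = 212.7148 / 1001.7000 = 0.21235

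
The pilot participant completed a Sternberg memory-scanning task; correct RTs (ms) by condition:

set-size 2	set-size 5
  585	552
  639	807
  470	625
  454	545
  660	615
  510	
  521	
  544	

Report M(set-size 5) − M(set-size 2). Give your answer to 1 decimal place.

M(set-size 2) = 4383/8 = 547.875
M(set-size 5) = 3144/5 = 628.800
Difference = 628.800 − 547.875 = 80.925 ms

80.9 ms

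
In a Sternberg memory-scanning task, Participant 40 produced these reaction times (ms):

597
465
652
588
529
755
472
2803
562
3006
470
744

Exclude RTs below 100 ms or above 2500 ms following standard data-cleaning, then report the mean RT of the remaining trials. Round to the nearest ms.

Excluded: 2803, 3006
Retained (n=10): Σ = 5834
Mean = 5834/10 = 583.4000

583 ms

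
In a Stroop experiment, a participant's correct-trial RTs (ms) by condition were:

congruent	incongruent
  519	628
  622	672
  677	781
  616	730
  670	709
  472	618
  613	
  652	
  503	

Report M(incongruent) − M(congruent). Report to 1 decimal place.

95.9 ms

M(congruent) = 5344/9 = 593.778
M(incongruent) = 4138/6 = 689.667
Difference = 689.667 − 593.778 = 95.889 ms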